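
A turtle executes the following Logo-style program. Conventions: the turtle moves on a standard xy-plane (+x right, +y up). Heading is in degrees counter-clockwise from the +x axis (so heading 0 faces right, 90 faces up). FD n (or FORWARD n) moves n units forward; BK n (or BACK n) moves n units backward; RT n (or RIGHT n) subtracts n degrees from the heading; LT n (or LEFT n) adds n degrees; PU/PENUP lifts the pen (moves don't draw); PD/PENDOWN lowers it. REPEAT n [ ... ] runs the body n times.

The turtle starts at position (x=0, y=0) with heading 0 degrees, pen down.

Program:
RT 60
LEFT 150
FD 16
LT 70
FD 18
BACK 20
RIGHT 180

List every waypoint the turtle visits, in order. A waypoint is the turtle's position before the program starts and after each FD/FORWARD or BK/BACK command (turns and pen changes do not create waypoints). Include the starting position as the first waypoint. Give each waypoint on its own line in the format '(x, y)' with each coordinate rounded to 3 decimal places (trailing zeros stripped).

Executing turtle program step by step:
Start: pos=(0,0), heading=0, pen down
RT 60: heading 0 -> 300
LT 150: heading 300 -> 90
FD 16: (0,0) -> (0,16) [heading=90, draw]
LT 70: heading 90 -> 160
FD 18: (0,16) -> (-16.914,22.156) [heading=160, draw]
BK 20: (-16.914,22.156) -> (1.879,15.316) [heading=160, draw]
RT 180: heading 160 -> 340
Final: pos=(1.879,15.316), heading=340, 3 segment(s) drawn
Waypoints (4 total):
(0, 0)
(0, 16)
(-16.914, 22.156)
(1.879, 15.316)

Answer: (0, 0)
(0, 16)
(-16.914, 22.156)
(1.879, 15.316)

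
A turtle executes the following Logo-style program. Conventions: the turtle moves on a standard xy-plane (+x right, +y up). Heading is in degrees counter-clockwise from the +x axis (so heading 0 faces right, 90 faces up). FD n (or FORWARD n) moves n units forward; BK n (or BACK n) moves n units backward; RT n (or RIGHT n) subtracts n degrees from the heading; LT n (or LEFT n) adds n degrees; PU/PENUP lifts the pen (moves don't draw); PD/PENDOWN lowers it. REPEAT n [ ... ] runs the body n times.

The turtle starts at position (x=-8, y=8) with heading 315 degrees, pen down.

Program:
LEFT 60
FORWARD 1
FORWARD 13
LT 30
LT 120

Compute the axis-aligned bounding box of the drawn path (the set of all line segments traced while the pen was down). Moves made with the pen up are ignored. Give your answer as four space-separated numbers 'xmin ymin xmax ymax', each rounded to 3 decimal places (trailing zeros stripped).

Executing turtle program step by step:
Start: pos=(-8,8), heading=315, pen down
LT 60: heading 315 -> 15
FD 1: (-8,8) -> (-7.034,8.259) [heading=15, draw]
FD 13: (-7.034,8.259) -> (5.523,11.623) [heading=15, draw]
LT 30: heading 15 -> 45
LT 120: heading 45 -> 165
Final: pos=(5.523,11.623), heading=165, 2 segment(s) drawn

Segment endpoints: x in {-8, -7.034, 5.523}, y in {8, 8.259, 11.623}
xmin=-8, ymin=8, xmax=5.523, ymax=11.623

Answer: -8 8 5.523 11.623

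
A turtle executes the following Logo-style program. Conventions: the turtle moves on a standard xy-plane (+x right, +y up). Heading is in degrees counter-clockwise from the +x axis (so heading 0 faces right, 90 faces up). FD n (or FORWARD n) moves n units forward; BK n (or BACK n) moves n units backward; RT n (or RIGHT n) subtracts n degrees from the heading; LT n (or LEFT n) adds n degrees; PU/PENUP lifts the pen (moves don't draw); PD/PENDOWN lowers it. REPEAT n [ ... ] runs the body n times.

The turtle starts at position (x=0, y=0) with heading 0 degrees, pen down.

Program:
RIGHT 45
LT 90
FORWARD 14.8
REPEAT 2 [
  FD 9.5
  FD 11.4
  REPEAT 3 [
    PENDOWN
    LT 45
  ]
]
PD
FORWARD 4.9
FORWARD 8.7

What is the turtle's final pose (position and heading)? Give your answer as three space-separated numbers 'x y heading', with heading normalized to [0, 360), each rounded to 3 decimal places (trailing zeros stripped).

Executing turtle program step by step:
Start: pos=(0,0), heading=0, pen down
RT 45: heading 0 -> 315
LT 90: heading 315 -> 45
FD 14.8: (0,0) -> (10.465,10.465) [heading=45, draw]
REPEAT 2 [
  -- iteration 1/2 --
  FD 9.5: (10.465,10.465) -> (17.183,17.183) [heading=45, draw]
  FD 11.4: (17.183,17.183) -> (25.244,25.244) [heading=45, draw]
  REPEAT 3 [
    -- iteration 1/3 --
    PD: pen down
    LT 45: heading 45 -> 90
    -- iteration 2/3 --
    PD: pen down
    LT 45: heading 90 -> 135
    -- iteration 3/3 --
    PD: pen down
    LT 45: heading 135 -> 180
  ]
  -- iteration 2/2 --
  FD 9.5: (25.244,25.244) -> (15.744,25.244) [heading=180, draw]
  FD 11.4: (15.744,25.244) -> (4.344,25.244) [heading=180, draw]
  REPEAT 3 [
    -- iteration 1/3 --
    PD: pen down
    LT 45: heading 180 -> 225
    -- iteration 2/3 --
    PD: pen down
    LT 45: heading 225 -> 270
    -- iteration 3/3 --
    PD: pen down
    LT 45: heading 270 -> 315
  ]
]
PD: pen down
FD 4.9: (4.344,25.244) -> (7.809,21.779) [heading=315, draw]
FD 8.7: (7.809,21.779) -> (13.96,15.627) [heading=315, draw]
Final: pos=(13.96,15.627), heading=315, 7 segment(s) drawn

Answer: 13.96 15.627 315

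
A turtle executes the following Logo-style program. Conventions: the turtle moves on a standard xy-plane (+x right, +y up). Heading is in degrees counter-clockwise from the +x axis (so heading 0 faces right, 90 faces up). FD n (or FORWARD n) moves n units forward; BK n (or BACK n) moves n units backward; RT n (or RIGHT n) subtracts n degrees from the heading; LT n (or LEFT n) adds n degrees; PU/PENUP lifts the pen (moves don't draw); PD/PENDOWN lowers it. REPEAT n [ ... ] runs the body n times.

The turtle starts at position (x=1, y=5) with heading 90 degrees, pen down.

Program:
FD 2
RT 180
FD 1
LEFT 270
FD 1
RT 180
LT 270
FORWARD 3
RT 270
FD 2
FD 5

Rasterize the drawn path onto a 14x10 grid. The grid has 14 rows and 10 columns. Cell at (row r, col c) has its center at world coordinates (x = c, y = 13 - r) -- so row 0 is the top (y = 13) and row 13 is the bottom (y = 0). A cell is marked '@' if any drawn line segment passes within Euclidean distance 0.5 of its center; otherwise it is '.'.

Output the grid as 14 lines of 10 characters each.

Segment 0: (1,5) -> (1,7)
Segment 1: (1,7) -> (1,6)
Segment 2: (1,6) -> (0,6)
Segment 3: (0,6) -> (-0,3)
Segment 4: (-0,3) -> (2,3)
Segment 5: (2,3) -> (7,3)

Answer: ..........
..........
..........
..........
..........
..........
.@........
@@........
@@........
@.........
@@@@@@@@..
..........
..........
..........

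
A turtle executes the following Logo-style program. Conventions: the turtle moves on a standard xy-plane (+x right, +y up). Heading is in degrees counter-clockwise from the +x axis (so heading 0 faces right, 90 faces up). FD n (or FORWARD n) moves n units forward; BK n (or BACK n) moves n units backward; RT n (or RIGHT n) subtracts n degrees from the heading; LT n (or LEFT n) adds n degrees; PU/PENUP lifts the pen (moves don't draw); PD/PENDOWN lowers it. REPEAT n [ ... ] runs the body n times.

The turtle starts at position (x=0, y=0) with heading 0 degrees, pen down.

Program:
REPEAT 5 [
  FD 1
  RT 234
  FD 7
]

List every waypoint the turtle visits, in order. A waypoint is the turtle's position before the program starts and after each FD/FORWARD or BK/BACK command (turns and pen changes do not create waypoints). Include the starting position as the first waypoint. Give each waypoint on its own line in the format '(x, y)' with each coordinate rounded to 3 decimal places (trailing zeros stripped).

Answer: (0, 0)
(1, 0)
(-3.114, 5.663)
(-3.702, 6.472)
(-5.865, -0.185)
(-6.174, -1.136)
(0.483, 1.027)
(1.434, 1.336)
(-4.229, 5.45)
(-5.038, 6.038)
(-5.038, -0.962)

Derivation:
Executing turtle program step by step:
Start: pos=(0,0), heading=0, pen down
REPEAT 5 [
  -- iteration 1/5 --
  FD 1: (0,0) -> (1,0) [heading=0, draw]
  RT 234: heading 0 -> 126
  FD 7: (1,0) -> (-3.114,5.663) [heading=126, draw]
  -- iteration 2/5 --
  FD 1: (-3.114,5.663) -> (-3.702,6.472) [heading=126, draw]
  RT 234: heading 126 -> 252
  FD 7: (-3.702,6.472) -> (-5.865,-0.185) [heading=252, draw]
  -- iteration 3/5 --
  FD 1: (-5.865,-0.185) -> (-6.174,-1.136) [heading=252, draw]
  RT 234: heading 252 -> 18
  FD 7: (-6.174,-1.136) -> (0.483,1.027) [heading=18, draw]
  -- iteration 4/5 --
  FD 1: (0.483,1.027) -> (1.434,1.336) [heading=18, draw]
  RT 234: heading 18 -> 144
  FD 7: (1.434,1.336) -> (-4.229,5.45) [heading=144, draw]
  -- iteration 5/5 --
  FD 1: (-4.229,5.45) -> (-5.038,6.038) [heading=144, draw]
  RT 234: heading 144 -> 270
  FD 7: (-5.038,6.038) -> (-5.038,-0.962) [heading=270, draw]
]
Final: pos=(-5.038,-0.962), heading=270, 10 segment(s) drawn
Waypoints (11 total):
(0, 0)
(1, 0)
(-3.114, 5.663)
(-3.702, 6.472)
(-5.865, -0.185)
(-6.174, -1.136)
(0.483, 1.027)
(1.434, 1.336)
(-4.229, 5.45)
(-5.038, 6.038)
(-5.038, -0.962)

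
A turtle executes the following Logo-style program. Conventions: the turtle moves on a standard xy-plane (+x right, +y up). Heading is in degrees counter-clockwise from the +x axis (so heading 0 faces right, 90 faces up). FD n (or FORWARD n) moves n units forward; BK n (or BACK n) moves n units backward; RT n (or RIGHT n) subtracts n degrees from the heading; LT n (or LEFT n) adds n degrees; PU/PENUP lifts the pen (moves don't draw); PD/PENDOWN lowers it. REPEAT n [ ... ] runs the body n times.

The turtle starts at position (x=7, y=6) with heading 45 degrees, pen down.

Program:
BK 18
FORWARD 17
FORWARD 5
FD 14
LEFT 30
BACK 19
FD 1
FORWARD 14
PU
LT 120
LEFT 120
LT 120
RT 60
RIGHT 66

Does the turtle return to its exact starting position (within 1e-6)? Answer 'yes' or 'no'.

Executing turtle program step by step:
Start: pos=(7,6), heading=45, pen down
BK 18: (7,6) -> (-5.728,-6.728) [heading=45, draw]
FD 17: (-5.728,-6.728) -> (6.293,5.293) [heading=45, draw]
FD 5: (6.293,5.293) -> (9.828,8.828) [heading=45, draw]
FD 14: (9.828,8.828) -> (19.728,18.728) [heading=45, draw]
LT 30: heading 45 -> 75
BK 19: (19.728,18.728) -> (14.81,0.375) [heading=75, draw]
FD 1: (14.81,0.375) -> (15.069,1.341) [heading=75, draw]
FD 14: (15.069,1.341) -> (18.693,14.864) [heading=75, draw]
PU: pen up
LT 120: heading 75 -> 195
LT 120: heading 195 -> 315
LT 120: heading 315 -> 75
RT 60: heading 75 -> 15
RT 66: heading 15 -> 309
Final: pos=(18.693,14.864), heading=309, 7 segment(s) drawn

Start position: (7, 6)
Final position: (18.693, 14.864)
Distance = 14.673; >= 1e-6 -> NOT closed

Answer: no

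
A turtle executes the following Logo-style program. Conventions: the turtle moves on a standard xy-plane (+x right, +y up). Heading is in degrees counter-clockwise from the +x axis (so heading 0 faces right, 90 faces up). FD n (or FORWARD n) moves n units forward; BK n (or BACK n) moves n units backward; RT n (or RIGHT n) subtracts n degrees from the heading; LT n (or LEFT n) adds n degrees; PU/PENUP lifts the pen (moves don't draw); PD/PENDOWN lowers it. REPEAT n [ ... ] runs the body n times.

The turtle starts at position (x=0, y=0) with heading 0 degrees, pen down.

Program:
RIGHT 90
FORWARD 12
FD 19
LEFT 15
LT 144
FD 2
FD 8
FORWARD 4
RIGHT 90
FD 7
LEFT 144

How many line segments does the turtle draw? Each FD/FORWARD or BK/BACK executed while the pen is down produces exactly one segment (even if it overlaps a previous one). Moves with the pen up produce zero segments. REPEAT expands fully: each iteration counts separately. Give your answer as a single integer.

Answer: 6

Derivation:
Executing turtle program step by step:
Start: pos=(0,0), heading=0, pen down
RT 90: heading 0 -> 270
FD 12: (0,0) -> (0,-12) [heading=270, draw]
FD 19: (0,-12) -> (0,-31) [heading=270, draw]
LT 15: heading 270 -> 285
LT 144: heading 285 -> 69
FD 2: (0,-31) -> (0.717,-29.133) [heading=69, draw]
FD 8: (0.717,-29.133) -> (3.584,-21.664) [heading=69, draw]
FD 4: (3.584,-21.664) -> (5.017,-17.93) [heading=69, draw]
RT 90: heading 69 -> 339
FD 7: (5.017,-17.93) -> (11.552,-20.438) [heading=339, draw]
LT 144: heading 339 -> 123
Final: pos=(11.552,-20.438), heading=123, 6 segment(s) drawn
Segments drawn: 6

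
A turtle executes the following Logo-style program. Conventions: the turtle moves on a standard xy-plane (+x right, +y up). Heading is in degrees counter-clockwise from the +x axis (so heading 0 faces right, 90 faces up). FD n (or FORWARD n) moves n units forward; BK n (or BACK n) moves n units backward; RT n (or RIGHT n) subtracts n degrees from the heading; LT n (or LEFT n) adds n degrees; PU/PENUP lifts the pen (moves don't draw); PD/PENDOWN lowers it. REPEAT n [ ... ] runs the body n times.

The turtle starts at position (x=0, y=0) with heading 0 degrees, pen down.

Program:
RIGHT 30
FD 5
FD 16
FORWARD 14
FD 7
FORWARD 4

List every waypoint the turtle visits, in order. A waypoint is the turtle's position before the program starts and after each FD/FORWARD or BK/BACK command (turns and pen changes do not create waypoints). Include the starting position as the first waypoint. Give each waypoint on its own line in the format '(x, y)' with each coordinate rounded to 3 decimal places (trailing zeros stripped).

Answer: (0, 0)
(4.33, -2.5)
(18.187, -10.5)
(30.311, -17.5)
(36.373, -21)
(39.837, -23)

Derivation:
Executing turtle program step by step:
Start: pos=(0,0), heading=0, pen down
RT 30: heading 0 -> 330
FD 5: (0,0) -> (4.33,-2.5) [heading=330, draw]
FD 16: (4.33,-2.5) -> (18.187,-10.5) [heading=330, draw]
FD 14: (18.187,-10.5) -> (30.311,-17.5) [heading=330, draw]
FD 7: (30.311,-17.5) -> (36.373,-21) [heading=330, draw]
FD 4: (36.373,-21) -> (39.837,-23) [heading=330, draw]
Final: pos=(39.837,-23), heading=330, 5 segment(s) drawn
Waypoints (6 total):
(0, 0)
(4.33, -2.5)
(18.187, -10.5)
(30.311, -17.5)
(36.373, -21)
(39.837, -23)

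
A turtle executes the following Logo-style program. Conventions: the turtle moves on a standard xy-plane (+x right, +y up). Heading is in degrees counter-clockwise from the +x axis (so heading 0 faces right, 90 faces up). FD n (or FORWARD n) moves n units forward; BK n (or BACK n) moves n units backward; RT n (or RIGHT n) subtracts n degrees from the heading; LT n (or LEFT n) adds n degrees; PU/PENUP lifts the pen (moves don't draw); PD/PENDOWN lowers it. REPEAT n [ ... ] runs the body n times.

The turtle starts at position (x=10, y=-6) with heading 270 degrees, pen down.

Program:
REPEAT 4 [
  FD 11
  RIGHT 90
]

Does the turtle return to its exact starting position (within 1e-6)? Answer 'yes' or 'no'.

Answer: yes

Derivation:
Executing turtle program step by step:
Start: pos=(10,-6), heading=270, pen down
REPEAT 4 [
  -- iteration 1/4 --
  FD 11: (10,-6) -> (10,-17) [heading=270, draw]
  RT 90: heading 270 -> 180
  -- iteration 2/4 --
  FD 11: (10,-17) -> (-1,-17) [heading=180, draw]
  RT 90: heading 180 -> 90
  -- iteration 3/4 --
  FD 11: (-1,-17) -> (-1,-6) [heading=90, draw]
  RT 90: heading 90 -> 0
  -- iteration 4/4 --
  FD 11: (-1,-6) -> (10,-6) [heading=0, draw]
  RT 90: heading 0 -> 270
]
Final: pos=(10,-6), heading=270, 4 segment(s) drawn

Start position: (10, -6)
Final position: (10, -6)
Distance = 0; < 1e-6 -> CLOSED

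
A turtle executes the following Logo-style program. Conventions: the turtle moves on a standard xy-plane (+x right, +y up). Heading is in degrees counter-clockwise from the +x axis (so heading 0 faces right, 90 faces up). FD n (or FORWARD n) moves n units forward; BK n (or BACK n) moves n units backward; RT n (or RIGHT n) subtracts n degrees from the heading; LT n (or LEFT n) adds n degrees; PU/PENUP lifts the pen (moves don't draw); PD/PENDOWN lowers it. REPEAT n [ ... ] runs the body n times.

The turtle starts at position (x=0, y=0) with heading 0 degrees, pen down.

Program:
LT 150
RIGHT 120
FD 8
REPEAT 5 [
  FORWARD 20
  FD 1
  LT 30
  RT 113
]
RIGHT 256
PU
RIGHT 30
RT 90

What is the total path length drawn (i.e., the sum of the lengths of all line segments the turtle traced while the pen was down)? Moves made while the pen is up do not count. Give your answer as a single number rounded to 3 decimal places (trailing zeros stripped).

Executing turtle program step by step:
Start: pos=(0,0), heading=0, pen down
LT 150: heading 0 -> 150
RT 120: heading 150 -> 30
FD 8: (0,0) -> (6.928,4) [heading=30, draw]
REPEAT 5 [
  -- iteration 1/5 --
  FD 20: (6.928,4) -> (24.249,14) [heading=30, draw]
  FD 1: (24.249,14) -> (25.115,14.5) [heading=30, draw]
  LT 30: heading 30 -> 60
  RT 113: heading 60 -> 307
  -- iteration 2/5 --
  FD 20: (25.115,14.5) -> (37.151,-1.473) [heading=307, draw]
  FD 1: (37.151,-1.473) -> (37.753,-2.271) [heading=307, draw]
  LT 30: heading 307 -> 337
  RT 113: heading 337 -> 224
  -- iteration 3/5 --
  FD 20: (37.753,-2.271) -> (23.366,-16.165) [heading=224, draw]
  FD 1: (23.366,-16.165) -> (22.647,-16.859) [heading=224, draw]
  LT 30: heading 224 -> 254
  RT 113: heading 254 -> 141
  -- iteration 4/5 --
  FD 20: (22.647,-16.859) -> (7.104,-4.273) [heading=141, draw]
  FD 1: (7.104,-4.273) -> (6.327,-3.643) [heading=141, draw]
  LT 30: heading 141 -> 171
  RT 113: heading 171 -> 58
  -- iteration 5/5 --
  FD 20: (6.327,-3.643) -> (16.925,13.318) [heading=58, draw]
  FD 1: (16.925,13.318) -> (17.455,14.166) [heading=58, draw]
  LT 30: heading 58 -> 88
  RT 113: heading 88 -> 335
]
RT 256: heading 335 -> 79
PU: pen up
RT 30: heading 79 -> 49
RT 90: heading 49 -> 319
Final: pos=(17.455,14.166), heading=319, 11 segment(s) drawn

Segment lengths:
  seg 1: (0,0) -> (6.928,4), length = 8
  seg 2: (6.928,4) -> (24.249,14), length = 20
  seg 3: (24.249,14) -> (25.115,14.5), length = 1
  seg 4: (25.115,14.5) -> (37.151,-1.473), length = 20
  seg 5: (37.151,-1.473) -> (37.753,-2.271), length = 1
  seg 6: (37.753,-2.271) -> (23.366,-16.165), length = 20
  seg 7: (23.366,-16.165) -> (22.647,-16.859), length = 1
  seg 8: (22.647,-16.859) -> (7.104,-4.273), length = 20
  seg 9: (7.104,-4.273) -> (6.327,-3.643), length = 1
  seg 10: (6.327,-3.643) -> (16.925,13.318), length = 20
  seg 11: (16.925,13.318) -> (17.455,14.166), length = 1
Total = 113

Answer: 113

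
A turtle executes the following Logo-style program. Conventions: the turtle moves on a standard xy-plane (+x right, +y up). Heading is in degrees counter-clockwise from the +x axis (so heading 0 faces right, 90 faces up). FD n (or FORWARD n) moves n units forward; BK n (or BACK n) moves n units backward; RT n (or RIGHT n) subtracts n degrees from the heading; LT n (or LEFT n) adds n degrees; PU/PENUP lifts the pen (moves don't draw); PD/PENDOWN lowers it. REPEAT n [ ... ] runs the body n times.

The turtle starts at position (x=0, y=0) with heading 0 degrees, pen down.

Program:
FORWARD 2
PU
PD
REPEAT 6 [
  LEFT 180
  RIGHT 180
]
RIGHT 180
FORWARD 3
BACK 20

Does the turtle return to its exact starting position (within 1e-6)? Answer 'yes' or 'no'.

Answer: no

Derivation:
Executing turtle program step by step:
Start: pos=(0,0), heading=0, pen down
FD 2: (0,0) -> (2,0) [heading=0, draw]
PU: pen up
PD: pen down
REPEAT 6 [
  -- iteration 1/6 --
  LT 180: heading 0 -> 180
  RT 180: heading 180 -> 0
  -- iteration 2/6 --
  LT 180: heading 0 -> 180
  RT 180: heading 180 -> 0
  -- iteration 3/6 --
  LT 180: heading 0 -> 180
  RT 180: heading 180 -> 0
  -- iteration 4/6 --
  LT 180: heading 0 -> 180
  RT 180: heading 180 -> 0
  -- iteration 5/6 --
  LT 180: heading 0 -> 180
  RT 180: heading 180 -> 0
  -- iteration 6/6 --
  LT 180: heading 0 -> 180
  RT 180: heading 180 -> 0
]
RT 180: heading 0 -> 180
FD 3: (2,0) -> (-1,0) [heading=180, draw]
BK 20: (-1,0) -> (19,0) [heading=180, draw]
Final: pos=(19,0), heading=180, 3 segment(s) drawn

Start position: (0, 0)
Final position: (19, 0)
Distance = 19; >= 1e-6 -> NOT closed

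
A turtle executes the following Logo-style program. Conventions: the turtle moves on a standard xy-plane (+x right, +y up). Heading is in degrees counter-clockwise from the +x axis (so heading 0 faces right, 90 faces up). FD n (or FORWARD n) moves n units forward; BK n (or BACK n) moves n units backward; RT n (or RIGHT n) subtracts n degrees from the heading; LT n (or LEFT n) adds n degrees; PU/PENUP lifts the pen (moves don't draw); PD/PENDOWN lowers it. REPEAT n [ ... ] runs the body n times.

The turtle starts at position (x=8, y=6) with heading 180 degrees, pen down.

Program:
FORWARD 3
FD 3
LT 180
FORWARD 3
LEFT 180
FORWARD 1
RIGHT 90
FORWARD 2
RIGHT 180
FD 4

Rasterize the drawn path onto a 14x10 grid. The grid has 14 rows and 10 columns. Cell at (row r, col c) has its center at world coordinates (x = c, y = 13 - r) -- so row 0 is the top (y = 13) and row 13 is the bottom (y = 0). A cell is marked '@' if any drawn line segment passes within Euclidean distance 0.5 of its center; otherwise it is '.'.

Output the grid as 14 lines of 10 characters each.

Segment 0: (8,6) -> (5,6)
Segment 1: (5,6) -> (2,6)
Segment 2: (2,6) -> (5,6)
Segment 3: (5,6) -> (4,6)
Segment 4: (4,6) -> (4,8)
Segment 5: (4,8) -> (4,4)

Answer: ..........
..........
..........
..........
..........
....@.....
....@.....
..@@@@@@@.
....@.....
....@.....
..........
..........
..........
..........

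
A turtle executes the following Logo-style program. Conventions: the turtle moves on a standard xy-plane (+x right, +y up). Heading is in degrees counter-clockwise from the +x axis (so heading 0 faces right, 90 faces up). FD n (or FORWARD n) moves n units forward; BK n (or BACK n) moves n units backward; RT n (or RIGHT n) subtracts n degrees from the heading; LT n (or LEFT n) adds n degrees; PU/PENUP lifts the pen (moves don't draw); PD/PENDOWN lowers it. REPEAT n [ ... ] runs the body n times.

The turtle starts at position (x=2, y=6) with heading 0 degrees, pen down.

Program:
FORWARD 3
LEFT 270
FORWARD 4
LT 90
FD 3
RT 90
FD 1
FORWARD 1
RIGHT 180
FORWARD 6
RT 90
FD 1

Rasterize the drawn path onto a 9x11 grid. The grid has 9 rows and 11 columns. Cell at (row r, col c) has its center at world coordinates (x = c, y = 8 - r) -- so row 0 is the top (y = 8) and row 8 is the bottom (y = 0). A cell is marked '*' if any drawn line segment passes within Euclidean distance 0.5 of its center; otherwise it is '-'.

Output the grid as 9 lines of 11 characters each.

Segment 0: (2,6) -> (5,6)
Segment 1: (5,6) -> (5,2)
Segment 2: (5,2) -> (8,2)
Segment 3: (8,2) -> (8,1)
Segment 4: (8,1) -> (8,-0)
Segment 5: (8,-0) -> (8,6)
Segment 6: (8,6) -> (9,6)

Answer: -----------
-----------
--****--**-
-----*--*--
-----*--*--
-----*--*--
-----****--
--------*--
--------*--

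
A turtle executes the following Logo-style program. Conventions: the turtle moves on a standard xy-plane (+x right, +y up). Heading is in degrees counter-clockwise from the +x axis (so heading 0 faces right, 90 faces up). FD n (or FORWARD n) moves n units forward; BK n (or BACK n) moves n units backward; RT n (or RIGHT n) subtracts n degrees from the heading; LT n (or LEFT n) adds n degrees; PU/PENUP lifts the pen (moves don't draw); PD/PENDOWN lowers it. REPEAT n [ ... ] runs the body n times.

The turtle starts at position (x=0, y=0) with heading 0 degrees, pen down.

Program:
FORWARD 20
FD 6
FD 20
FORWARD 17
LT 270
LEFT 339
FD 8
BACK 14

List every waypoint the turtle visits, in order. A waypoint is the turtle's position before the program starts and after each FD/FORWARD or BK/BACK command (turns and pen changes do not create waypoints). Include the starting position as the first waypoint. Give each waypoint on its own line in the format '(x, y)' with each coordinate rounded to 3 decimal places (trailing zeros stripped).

Answer: (0, 0)
(20, 0)
(26, 0)
(46, 0)
(63, 0)
(60.133, -7.469)
(65.15, 5.601)

Derivation:
Executing turtle program step by step:
Start: pos=(0,0), heading=0, pen down
FD 20: (0,0) -> (20,0) [heading=0, draw]
FD 6: (20,0) -> (26,0) [heading=0, draw]
FD 20: (26,0) -> (46,0) [heading=0, draw]
FD 17: (46,0) -> (63,0) [heading=0, draw]
LT 270: heading 0 -> 270
LT 339: heading 270 -> 249
FD 8: (63,0) -> (60.133,-7.469) [heading=249, draw]
BK 14: (60.133,-7.469) -> (65.15,5.601) [heading=249, draw]
Final: pos=(65.15,5.601), heading=249, 6 segment(s) drawn
Waypoints (7 total):
(0, 0)
(20, 0)
(26, 0)
(46, 0)
(63, 0)
(60.133, -7.469)
(65.15, 5.601)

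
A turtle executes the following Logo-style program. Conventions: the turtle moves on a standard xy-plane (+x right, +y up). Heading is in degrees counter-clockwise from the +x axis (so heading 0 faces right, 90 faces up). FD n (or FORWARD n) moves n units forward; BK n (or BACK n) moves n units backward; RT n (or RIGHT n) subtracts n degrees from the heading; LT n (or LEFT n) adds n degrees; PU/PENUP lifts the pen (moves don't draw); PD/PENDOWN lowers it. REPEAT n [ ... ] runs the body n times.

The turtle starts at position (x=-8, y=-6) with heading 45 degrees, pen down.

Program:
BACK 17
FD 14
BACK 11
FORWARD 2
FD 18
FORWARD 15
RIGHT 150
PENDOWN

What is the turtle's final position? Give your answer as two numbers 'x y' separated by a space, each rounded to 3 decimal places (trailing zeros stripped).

Answer: 6.849 8.849

Derivation:
Executing turtle program step by step:
Start: pos=(-8,-6), heading=45, pen down
BK 17: (-8,-6) -> (-20.021,-18.021) [heading=45, draw]
FD 14: (-20.021,-18.021) -> (-10.121,-8.121) [heading=45, draw]
BK 11: (-10.121,-8.121) -> (-17.899,-15.899) [heading=45, draw]
FD 2: (-17.899,-15.899) -> (-16.485,-14.485) [heading=45, draw]
FD 18: (-16.485,-14.485) -> (-3.757,-1.757) [heading=45, draw]
FD 15: (-3.757,-1.757) -> (6.849,8.849) [heading=45, draw]
RT 150: heading 45 -> 255
PD: pen down
Final: pos=(6.849,8.849), heading=255, 6 segment(s) drawn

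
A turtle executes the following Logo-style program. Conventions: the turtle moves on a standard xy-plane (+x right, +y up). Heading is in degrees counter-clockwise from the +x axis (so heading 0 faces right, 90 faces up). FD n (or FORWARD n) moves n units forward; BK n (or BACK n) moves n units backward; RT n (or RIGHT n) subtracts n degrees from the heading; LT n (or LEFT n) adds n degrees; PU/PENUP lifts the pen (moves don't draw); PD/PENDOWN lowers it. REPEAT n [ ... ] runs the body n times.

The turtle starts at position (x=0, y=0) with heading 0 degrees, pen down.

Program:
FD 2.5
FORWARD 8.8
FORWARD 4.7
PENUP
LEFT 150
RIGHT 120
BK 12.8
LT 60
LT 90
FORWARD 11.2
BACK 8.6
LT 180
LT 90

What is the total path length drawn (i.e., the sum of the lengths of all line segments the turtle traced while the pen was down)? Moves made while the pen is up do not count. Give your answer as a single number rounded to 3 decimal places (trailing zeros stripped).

Executing turtle program step by step:
Start: pos=(0,0), heading=0, pen down
FD 2.5: (0,0) -> (2.5,0) [heading=0, draw]
FD 8.8: (2.5,0) -> (11.3,0) [heading=0, draw]
FD 4.7: (11.3,0) -> (16,0) [heading=0, draw]
PU: pen up
LT 150: heading 0 -> 150
RT 120: heading 150 -> 30
BK 12.8: (16,0) -> (4.915,-6.4) [heading=30, move]
LT 60: heading 30 -> 90
LT 90: heading 90 -> 180
FD 11.2: (4.915,-6.4) -> (-6.285,-6.4) [heading=180, move]
BK 8.6: (-6.285,-6.4) -> (2.315,-6.4) [heading=180, move]
LT 180: heading 180 -> 0
LT 90: heading 0 -> 90
Final: pos=(2.315,-6.4), heading=90, 3 segment(s) drawn

Segment lengths:
  seg 1: (0,0) -> (2.5,0), length = 2.5
  seg 2: (2.5,0) -> (11.3,0), length = 8.8
  seg 3: (11.3,0) -> (16,0), length = 4.7
Total = 16

Answer: 16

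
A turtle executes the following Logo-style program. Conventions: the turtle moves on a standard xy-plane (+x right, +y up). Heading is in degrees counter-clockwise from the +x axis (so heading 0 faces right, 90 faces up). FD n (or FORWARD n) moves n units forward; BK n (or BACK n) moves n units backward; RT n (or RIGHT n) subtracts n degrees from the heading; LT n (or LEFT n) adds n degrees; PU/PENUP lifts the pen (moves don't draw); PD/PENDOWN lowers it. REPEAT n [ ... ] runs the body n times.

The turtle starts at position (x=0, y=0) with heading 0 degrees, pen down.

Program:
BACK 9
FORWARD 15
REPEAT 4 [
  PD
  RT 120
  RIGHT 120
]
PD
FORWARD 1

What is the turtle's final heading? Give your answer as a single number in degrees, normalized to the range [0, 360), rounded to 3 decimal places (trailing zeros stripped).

Answer: 120

Derivation:
Executing turtle program step by step:
Start: pos=(0,0), heading=0, pen down
BK 9: (0,0) -> (-9,0) [heading=0, draw]
FD 15: (-9,0) -> (6,0) [heading=0, draw]
REPEAT 4 [
  -- iteration 1/4 --
  PD: pen down
  RT 120: heading 0 -> 240
  RT 120: heading 240 -> 120
  -- iteration 2/4 --
  PD: pen down
  RT 120: heading 120 -> 0
  RT 120: heading 0 -> 240
  -- iteration 3/4 --
  PD: pen down
  RT 120: heading 240 -> 120
  RT 120: heading 120 -> 0
  -- iteration 4/4 --
  PD: pen down
  RT 120: heading 0 -> 240
  RT 120: heading 240 -> 120
]
PD: pen down
FD 1: (6,0) -> (5.5,0.866) [heading=120, draw]
Final: pos=(5.5,0.866), heading=120, 3 segment(s) drawn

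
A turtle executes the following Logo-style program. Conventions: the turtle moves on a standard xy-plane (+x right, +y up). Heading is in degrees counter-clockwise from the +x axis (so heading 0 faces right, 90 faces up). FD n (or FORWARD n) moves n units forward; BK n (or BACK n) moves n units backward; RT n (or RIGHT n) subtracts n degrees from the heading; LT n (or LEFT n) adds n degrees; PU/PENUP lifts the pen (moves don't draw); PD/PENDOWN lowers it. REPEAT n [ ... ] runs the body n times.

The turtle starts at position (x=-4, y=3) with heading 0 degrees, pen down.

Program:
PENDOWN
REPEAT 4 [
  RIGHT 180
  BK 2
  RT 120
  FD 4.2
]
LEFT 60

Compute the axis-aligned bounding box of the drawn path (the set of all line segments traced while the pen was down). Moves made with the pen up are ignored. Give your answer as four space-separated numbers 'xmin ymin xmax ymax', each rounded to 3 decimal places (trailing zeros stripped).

Answer: -10.3 3 1.1 13.739

Derivation:
Executing turtle program step by step:
Start: pos=(-4,3), heading=0, pen down
PD: pen down
REPEAT 4 [
  -- iteration 1/4 --
  RT 180: heading 0 -> 180
  BK 2: (-4,3) -> (-2,3) [heading=180, draw]
  RT 120: heading 180 -> 60
  FD 4.2: (-2,3) -> (0.1,6.637) [heading=60, draw]
  -- iteration 2/4 --
  RT 180: heading 60 -> 240
  BK 2: (0.1,6.637) -> (1.1,8.369) [heading=240, draw]
  RT 120: heading 240 -> 120
  FD 4.2: (1.1,8.369) -> (-1,12.007) [heading=120, draw]
  -- iteration 3/4 --
  RT 180: heading 120 -> 300
  BK 2: (-1,12.007) -> (-2,13.739) [heading=300, draw]
  RT 120: heading 300 -> 180
  FD 4.2: (-2,13.739) -> (-6.2,13.739) [heading=180, draw]
  -- iteration 4/4 --
  RT 180: heading 180 -> 0
  BK 2: (-6.2,13.739) -> (-8.2,13.739) [heading=0, draw]
  RT 120: heading 0 -> 240
  FD 4.2: (-8.2,13.739) -> (-10.3,10.101) [heading=240, draw]
]
LT 60: heading 240 -> 300
Final: pos=(-10.3,10.101), heading=300, 8 segment(s) drawn

Segment endpoints: x in {-10.3, -8.2, -6.2, -4, -2, -1, 0.1, 1.1}, y in {3, 3, 6.637, 8.369, 10.101, 12.007, 13.739, 13.739, 13.739}
xmin=-10.3, ymin=3, xmax=1.1, ymax=13.739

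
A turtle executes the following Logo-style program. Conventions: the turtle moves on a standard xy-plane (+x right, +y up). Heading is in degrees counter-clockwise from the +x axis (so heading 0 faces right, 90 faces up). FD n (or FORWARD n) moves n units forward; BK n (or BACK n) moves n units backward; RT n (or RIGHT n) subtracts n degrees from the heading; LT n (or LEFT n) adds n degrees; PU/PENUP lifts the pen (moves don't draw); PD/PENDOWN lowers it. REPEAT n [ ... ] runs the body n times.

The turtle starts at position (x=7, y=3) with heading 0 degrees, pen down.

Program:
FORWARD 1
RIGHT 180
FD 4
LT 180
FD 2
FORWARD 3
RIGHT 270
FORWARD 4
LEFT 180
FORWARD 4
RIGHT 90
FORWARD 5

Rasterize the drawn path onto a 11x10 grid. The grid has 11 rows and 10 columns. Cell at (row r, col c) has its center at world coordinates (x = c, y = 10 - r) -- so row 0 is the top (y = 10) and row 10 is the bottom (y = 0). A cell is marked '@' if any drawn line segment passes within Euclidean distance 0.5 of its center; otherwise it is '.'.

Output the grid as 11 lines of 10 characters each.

Answer: ..........
..........
..........
.........@
.........@
.........@
.........@
....@@@@@@
..........
..........
..........

Derivation:
Segment 0: (7,3) -> (8,3)
Segment 1: (8,3) -> (4,3)
Segment 2: (4,3) -> (6,3)
Segment 3: (6,3) -> (9,3)
Segment 4: (9,3) -> (9,7)
Segment 5: (9,7) -> (9,3)
Segment 6: (9,3) -> (4,3)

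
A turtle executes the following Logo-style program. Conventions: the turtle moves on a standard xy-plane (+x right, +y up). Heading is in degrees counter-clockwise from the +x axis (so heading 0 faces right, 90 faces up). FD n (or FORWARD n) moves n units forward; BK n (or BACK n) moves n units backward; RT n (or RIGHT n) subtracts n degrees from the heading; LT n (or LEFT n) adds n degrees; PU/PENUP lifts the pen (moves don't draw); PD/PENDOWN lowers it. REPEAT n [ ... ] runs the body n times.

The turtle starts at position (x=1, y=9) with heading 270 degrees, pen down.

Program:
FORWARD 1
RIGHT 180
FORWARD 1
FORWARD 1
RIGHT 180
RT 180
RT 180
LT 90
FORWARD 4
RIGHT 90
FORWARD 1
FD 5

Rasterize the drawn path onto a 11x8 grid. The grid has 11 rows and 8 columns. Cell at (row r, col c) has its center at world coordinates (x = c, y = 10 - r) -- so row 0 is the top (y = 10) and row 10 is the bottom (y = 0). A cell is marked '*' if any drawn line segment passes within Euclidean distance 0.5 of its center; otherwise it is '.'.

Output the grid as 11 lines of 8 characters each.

Answer: .*****..
.*...*..
.*...*..
.....*..
.....*..
.....*..
.....*..
........
........
........
........

Derivation:
Segment 0: (1,9) -> (1,8)
Segment 1: (1,8) -> (1,9)
Segment 2: (1,9) -> (1,10)
Segment 3: (1,10) -> (5,10)
Segment 4: (5,10) -> (5,9)
Segment 5: (5,9) -> (5,4)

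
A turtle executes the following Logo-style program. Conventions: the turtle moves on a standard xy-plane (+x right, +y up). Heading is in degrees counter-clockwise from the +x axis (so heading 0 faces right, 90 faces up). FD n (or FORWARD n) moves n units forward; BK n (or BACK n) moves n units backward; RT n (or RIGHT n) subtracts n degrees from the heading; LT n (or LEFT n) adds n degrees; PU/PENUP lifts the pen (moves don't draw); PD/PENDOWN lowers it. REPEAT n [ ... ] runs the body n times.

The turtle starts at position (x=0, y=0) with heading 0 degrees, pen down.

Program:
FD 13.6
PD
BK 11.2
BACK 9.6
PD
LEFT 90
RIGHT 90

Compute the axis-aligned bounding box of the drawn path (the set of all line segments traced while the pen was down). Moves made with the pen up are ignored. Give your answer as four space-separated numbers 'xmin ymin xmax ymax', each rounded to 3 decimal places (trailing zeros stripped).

Answer: -7.2 0 13.6 0

Derivation:
Executing turtle program step by step:
Start: pos=(0,0), heading=0, pen down
FD 13.6: (0,0) -> (13.6,0) [heading=0, draw]
PD: pen down
BK 11.2: (13.6,0) -> (2.4,0) [heading=0, draw]
BK 9.6: (2.4,0) -> (-7.2,0) [heading=0, draw]
PD: pen down
LT 90: heading 0 -> 90
RT 90: heading 90 -> 0
Final: pos=(-7.2,0), heading=0, 3 segment(s) drawn

Segment endpoints: x in {-7.2, 0, 2.4, 13.6}, y in {0}
xmin=-7.2, ymin=0, xmax=13.6, ymax=0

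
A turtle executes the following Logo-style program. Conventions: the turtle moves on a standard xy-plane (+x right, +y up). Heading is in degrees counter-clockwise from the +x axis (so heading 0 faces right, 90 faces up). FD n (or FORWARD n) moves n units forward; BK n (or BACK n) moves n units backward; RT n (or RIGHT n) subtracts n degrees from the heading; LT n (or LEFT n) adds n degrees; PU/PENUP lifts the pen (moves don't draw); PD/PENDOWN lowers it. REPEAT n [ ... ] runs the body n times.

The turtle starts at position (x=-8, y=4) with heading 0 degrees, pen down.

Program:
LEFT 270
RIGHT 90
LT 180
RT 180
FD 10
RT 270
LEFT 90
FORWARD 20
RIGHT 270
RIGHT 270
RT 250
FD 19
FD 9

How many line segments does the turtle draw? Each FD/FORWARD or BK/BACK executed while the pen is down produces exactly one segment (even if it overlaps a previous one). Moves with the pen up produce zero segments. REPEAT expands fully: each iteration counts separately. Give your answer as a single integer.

Executing turtle program step by step:
Start: pos=(-8,4), heading=0, pen down
LT 270: heading 0 -> 270
RT 90: heading 270 -> 180
LT 180: heading 180 -> 0
RT 180: heading 0 -> 180
FD 10: (-8,4) -> (-18,4) [heading=180, draw]
RT 270: heading 180 -> 270
LT 90: heading 270 -> 0
FD 20: (-18,4) -> (2,4) [heading=0, draw]
RT 270: heading 0 -> 90
RT 270: heading 90 -> 180
RT 250: heading 180 -> 290
FD 19: (2,4) -> (8.498,-13.854) [heading=290, draw]
FD 9: (8.498,-13.854) -> (11.577,-22.311) [heading=290, draw]
Final: pos=(11.577,-22.311), heading=290, 4 segment(s) drawn
Segments drawn: 4

Answer: 4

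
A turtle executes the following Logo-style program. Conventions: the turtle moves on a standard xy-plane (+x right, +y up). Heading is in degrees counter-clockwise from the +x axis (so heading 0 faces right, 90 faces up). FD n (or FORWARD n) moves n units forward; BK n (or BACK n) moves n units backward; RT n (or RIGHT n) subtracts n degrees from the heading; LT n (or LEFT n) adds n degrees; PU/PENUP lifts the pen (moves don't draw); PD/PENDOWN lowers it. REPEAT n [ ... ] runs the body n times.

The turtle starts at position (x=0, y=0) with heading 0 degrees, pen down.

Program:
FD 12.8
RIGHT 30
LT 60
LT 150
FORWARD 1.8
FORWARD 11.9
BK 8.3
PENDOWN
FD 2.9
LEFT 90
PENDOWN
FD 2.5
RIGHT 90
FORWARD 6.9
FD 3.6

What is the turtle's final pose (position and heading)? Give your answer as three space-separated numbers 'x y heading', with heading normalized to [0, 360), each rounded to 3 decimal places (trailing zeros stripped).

Answer: -6 -2.5 180

Derivation:
Executing turtle program step by step:
Start: pos=(0,0), heading=0, pen down
FD 12.8: (0,0) -> (12.8,0) [heading=0, draw]
RT 30: heading 0 -> 330
LT 60: heading 330 -> 30
LT 150: heading 30 -> 180
FD 1.8: (12.8,0) -> (11,0) [heading=180, draw]
FD 11.9: (11,0) -> (-0.9,0) [heading=180, draw]
BK 8.3: (-0.9,0) -> (7.4,0) [heading=180, draw]
PD: pen down
FD 2.9: (7.4,0) -> (4.5,0) [heading=180, draw]
LT 90: heading 180 -> 270
PD: pen down
FD 2.5: (4.5,0) -> (4.5,-2.5) [heading=270, draw]
RT 90: heading 270 -> 180
FD 6.9: (4.5,-2.5) -> (-2.4,-2.5) [heading=180, draw]
FD 3.6: (-2.4,-2.5) -> (-6,-2.5) [heading=180, draw]
Final: pos=(-6,-2.5), heading=180, 8 segment(s) drawn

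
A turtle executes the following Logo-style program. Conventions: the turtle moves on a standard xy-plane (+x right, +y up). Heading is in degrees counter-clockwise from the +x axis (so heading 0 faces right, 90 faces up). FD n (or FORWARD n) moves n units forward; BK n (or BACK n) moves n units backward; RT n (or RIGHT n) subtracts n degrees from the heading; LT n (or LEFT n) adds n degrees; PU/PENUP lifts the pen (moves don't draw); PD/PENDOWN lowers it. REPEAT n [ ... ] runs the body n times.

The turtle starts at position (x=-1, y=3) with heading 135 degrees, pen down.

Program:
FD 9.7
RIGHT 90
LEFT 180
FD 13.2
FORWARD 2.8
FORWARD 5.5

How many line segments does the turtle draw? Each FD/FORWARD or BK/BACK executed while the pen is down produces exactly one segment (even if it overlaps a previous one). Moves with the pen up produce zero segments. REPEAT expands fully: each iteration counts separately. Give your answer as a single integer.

Executing turtle program step by step:
Start: pos=(-1,3), heading=135, pen down
FD 9.7: (-1,3) -> (-7.859,9.859) [heading=135, draw]
RT 90: heading 135 -> 45
LT 180: heading 45 -> 225
FD 13.2: (-7.859,9.859) -> (-17.193,0.525) [heading=225, draw]
FD 2.8: (-17.193,0.525) -> (-19.173,-1.455) [heading=225, draw]
FD 5.5: (-19.173,-1.455) -> (-23.062,-5.344) [heading=225, draw]
Final: pos=(-23.062,-5.344), heading=225, 4 segment(s) drawn
Segments drawn: 4

Answer: 4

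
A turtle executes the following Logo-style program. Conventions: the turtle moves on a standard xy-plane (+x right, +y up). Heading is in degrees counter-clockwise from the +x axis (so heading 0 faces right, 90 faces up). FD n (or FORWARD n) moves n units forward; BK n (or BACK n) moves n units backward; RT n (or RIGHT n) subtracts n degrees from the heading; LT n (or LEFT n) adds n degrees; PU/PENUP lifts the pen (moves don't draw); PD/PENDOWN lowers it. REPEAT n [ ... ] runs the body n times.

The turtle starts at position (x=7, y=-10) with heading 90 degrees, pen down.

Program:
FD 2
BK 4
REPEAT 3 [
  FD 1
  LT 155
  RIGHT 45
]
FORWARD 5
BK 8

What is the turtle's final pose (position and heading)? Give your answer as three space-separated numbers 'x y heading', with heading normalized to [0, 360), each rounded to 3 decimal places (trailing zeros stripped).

Executing turtle program step by step:
Start: pos=(7,-10), heading=90, pen down
FD 2: (7,-10) -> (7,-8) [heading=90, draw]
BK 4: (7,-8) -> (7,-12) [heading=90, draw]
REPEAT 3 [
  -- iteration 1/3 --
  FD 1: (7,-12) -> (7,-11) [heading=90, draw]
  LT 155: heading 90 -> 245
  RT 45: heading 245 -> 200
  -- iteration 2/3 --
  FD 1: (7,-11) -> (6.06,-11.342) [heading=200, draw]
  LT 155: heading 200 -> 355
  RT 45: heading 355 -> 310
  -- iteration 3/3 --
  FD 1: (6.06,-11.342) -> (6.703,-12.108) [heading=310, draw]
  LT 155: heading 310 -> 105
  RT 45: heading 105 -> 60
]
FD 5: (6.703,-12.108) -> (9.203,-7.778) [heading=60, draw]
BK 8: (9.203,-7.778) -> (5.203,-14.706) [heading=60, draw]
Final: pos=(5.203,-14.706), heading=60, 7 segment(s) drawn

Answer: 5.203 -14.706 60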